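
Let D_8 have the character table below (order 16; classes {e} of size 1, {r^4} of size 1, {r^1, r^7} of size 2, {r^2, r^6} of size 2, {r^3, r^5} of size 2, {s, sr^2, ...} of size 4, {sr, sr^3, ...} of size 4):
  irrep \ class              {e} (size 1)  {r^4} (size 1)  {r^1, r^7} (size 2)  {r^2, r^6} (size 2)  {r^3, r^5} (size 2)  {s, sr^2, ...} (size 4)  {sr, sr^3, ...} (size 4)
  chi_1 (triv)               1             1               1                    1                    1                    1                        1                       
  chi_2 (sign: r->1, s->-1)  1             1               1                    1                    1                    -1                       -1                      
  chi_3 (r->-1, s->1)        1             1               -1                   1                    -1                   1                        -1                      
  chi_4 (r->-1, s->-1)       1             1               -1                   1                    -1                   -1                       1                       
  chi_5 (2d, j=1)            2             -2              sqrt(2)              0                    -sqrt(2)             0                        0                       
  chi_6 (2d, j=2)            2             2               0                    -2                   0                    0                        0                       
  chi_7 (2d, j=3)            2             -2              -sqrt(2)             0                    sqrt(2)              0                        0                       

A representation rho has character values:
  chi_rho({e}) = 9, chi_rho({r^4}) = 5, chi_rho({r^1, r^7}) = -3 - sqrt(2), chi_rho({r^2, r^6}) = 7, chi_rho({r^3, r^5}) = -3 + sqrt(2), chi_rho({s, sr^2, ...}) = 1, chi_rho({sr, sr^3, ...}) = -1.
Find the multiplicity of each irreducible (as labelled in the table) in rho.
Multiplicities: chi_1: 1, chi_2: 1, chi_3: 3, chi_4: 2, chi_5: 0, chi_6: 0, chi_7: 1.

Use <chi_rho, chi> = (1/|G|) sum_C |C| * chi_rho(C) * conj(chi(C)) with |G| = 16 for each irreducible chi in the table:
  <chi_rho, chi_1> = (1/16)[1*(9)*conj(1) + 1*(5)*conj(1) + 2*(-3 - sqrt(2))*conj(1) + 2*(7)*conj(1) + 2*(-3 + sqrt(2))*conj(1) + 4*(1)*conj(1) + 4*(-1)*conj(1)]
      = (1/16)[(9) + (5) + (-6 - 2*sqrt(2)) + (14) + (-6 + 2*sqrt(2)) + (4) + (-4)] = 16/16 = 1
  <chi_rho, chi_2> = (1/16)[1*(9)*conj(1) + 1*(5)*conj(1) + 2*(-3 - sqrt(2))*conj(1) + 2*(7)*conj(1) + 2*(-3 + sqrt(2))*conj(1) + 4*(1)*conj(-1) + 4*(-1)*conj(-1)]
      = (1/16)[(9) + (5) + (-6 - 2*sqrt(2)) + (14) + (-6 + 2*sqrt(2)) + (-4) + (4)] = 16/16 = 1
  <chi_rho, chi_3> = (1/16)[1*(9)*conj(1) + 1*(5)*conj(1) + 2*(-3 - sqrt(2))*conj(-1) + 2*(7)*conj(1) + 2*(-3 + sqrt(2))*conj(-1) + 4*(1)*conj(1) + 4*(-1)*conj(-1)]
      = (1/16)[(9) + (5) + (2*sqrt(2) + 6) + (14) + (6 - 2*sqrt(2)) + (4) + (4)] = 48/16 = 3
  <chi_rho, chi_4> = (1/16)[1*(9)*conj(1) + 1*(5)*conj(1) + 2*(-3 - sqrt(2))*conj(-1) + 2*(7)*conj(1) + 2*(-3 + sqrt(2))*conj(-1) + 4*(1)*conj(-1) + 4*(-1)*conj(1)]
      = (1/16)[(9) + (5) + (2*sqrt(2) + 6) + (14) + (6 - 2*sqrt(2)) + (-4) + (-4)] = 32/16 = 2
  <chi_rho, chi_5> = (1/16)[1*(9)*conj(2) + 1*(5)*conj(-2) + 2*(-3 - sqrt(2))*conj(sqrt(2)) + 2*(7)*conj(0) + 2*(-3 + sqrt(2))*conj(-sqrt(2)) + 4*(1)*conj(0) + 4*(-1)*conj(0)]
      = (1/16)[(18) + (-10) + (-6*sqrt(2) - 4) + (0) + (-4 + 6*sqrt(2)) + (0) + (0)] = 0/16 = 0
  <chi_rho, chi_6> = (1/16)[1*(9)*conj(2) + 1*(5)*conj(2) + 2*(-3 - sqrt(2))*conj(0) + 2*(7)*conj(-2) + 2*(-3 + sqrt(2))*conj(0) + 4*(1)*conj(0) + 4*(-1)*conj(0)]
      = (1/16)[(18) + (10) + (0) + (-28) + (0) + (0) + (0)] = 0/16 = 0
  <chi_rho, chi_7> = (1/16)[1*(9)*conj(2) + 1*(5)*conj(-2) + 2*(-3 - sqrt(2))*conj(-sqrt(2)) + 2*(7)*conj(0) + 2*(-3 + sqrt(2))*conj(sqrt(2)) + 4*(1)*conj(0) + 4*(-1)*conj(0)]
      = (1/16)[(18) + (-10) + (4 + 6*sqrt(2)) + (0) + (4 - 6*sqrt(2)) + (0) + (0)] = 16/16 = 1
Dimension check: dim(rho) = sum (mult * dim) = 1*1 + 1*1 + 3*1 + 2*1 + 0*2 + 0*2 + 1*2 = 9 = chi_rho(e) = 9.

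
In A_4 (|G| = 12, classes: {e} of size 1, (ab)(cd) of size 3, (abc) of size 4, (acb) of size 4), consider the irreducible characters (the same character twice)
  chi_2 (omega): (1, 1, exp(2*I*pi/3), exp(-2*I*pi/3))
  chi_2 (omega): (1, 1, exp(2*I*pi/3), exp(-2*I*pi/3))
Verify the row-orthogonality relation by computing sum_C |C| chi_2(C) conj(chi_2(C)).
Sum = 12 = |G| = 12; so <chi_2, chi_2> = 1 (norm-1 confirms irreducibility).

Proof sketch: Compute term by term over conjugacy classes (|C| * chi_2(C) * conj(chi_2(C))):
  1*(1)*conj(1) + 3*(1)*conj(1) + 4*(exp(2*I*pi/3))*conj(exp(2*I*pi/3)) + 4*(exp(-2*I*pi/3))*conj(exp(-2*I*pi/3))
  = (1) + (3) + (4) + (4)
  = 12.
(Exp terms are combined using exp(i*s)*conj(exp(i*t)) = exp(i*(s-t)), and sums of them are collapsed using the identity that for every m > 1 the m distinct m-th roots of unity sum to 0, e.g. 1 + exp(2*I*pi/3) + exp(-2*I*pi/3) = 0.)
Dividing by |G| = 12 gives 12/12 = 1, matching the row-orthogonality relation <chi_2, chi_2> = [chi_2 = chi_2].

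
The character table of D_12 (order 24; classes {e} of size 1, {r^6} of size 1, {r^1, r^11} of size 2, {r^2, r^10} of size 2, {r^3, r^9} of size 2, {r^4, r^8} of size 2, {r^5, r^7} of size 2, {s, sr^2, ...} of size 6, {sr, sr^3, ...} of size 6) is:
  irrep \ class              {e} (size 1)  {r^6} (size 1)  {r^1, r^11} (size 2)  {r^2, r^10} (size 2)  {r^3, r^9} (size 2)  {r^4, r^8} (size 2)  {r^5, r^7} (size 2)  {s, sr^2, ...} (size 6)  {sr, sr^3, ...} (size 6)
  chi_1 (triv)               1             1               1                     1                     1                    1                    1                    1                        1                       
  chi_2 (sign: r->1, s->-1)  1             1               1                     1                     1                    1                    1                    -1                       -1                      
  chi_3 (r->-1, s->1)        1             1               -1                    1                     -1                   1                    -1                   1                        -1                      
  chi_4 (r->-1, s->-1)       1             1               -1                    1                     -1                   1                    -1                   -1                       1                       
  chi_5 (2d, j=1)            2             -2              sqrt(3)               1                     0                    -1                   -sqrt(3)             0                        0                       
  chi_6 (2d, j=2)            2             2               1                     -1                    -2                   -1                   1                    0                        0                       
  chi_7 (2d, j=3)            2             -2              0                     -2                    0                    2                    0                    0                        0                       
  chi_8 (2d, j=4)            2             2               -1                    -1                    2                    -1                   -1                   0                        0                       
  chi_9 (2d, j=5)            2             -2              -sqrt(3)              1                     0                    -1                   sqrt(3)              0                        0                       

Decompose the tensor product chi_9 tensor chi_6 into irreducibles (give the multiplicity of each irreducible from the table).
chi_9 tensor chi_6 = chi_7 + chi_9 (all other irreducibles have multiplicity 0).

Explanation: The character of a tensor product is the pointwise product (chi_9 * chi_6)(C) = chi_9(C) * chi_6(C):
  {e}: (2)*(2), {r^6}: (-2)*(2), {r^1, r^11}: (-sqrt(3))*(1), {r^2, r^10}: (1)*(-1), {r^3, r^9}: (0)*(-2), {r^4, r^8}: (-1)*(-1), {r^5, r^7}: (sqrt(3))*(1), {s, sr^2, ...}: (0)*(0), {sr, sr^3, ...}: (0)*(0)
so (chi_9 * chi_6) takes values
  {e} -> 4, {r^6} -> -4, {r^1, r^11} -> -sqrt(3), {r^2, r^10} -> -1, {r^3, r^9} -> 0, {r^4, r^8} -> 1, {r^5, r^7} -> sqrt(3), {s, sr^2, ...} -> 0, {sr, sr^3, ...} -> 0.
Now take the inner product of this character with each irreducible chi from the table, <chi_9*chi_6, chi> = (1/24) sum_C |C| (chi_9*chi_6)(C) conj(chi(C)):
  <chi_9*chi_6, chi_1> = (1/24)[1*(4)*conj(1) + 1*(-4)*conj(1) + 2*(-sqrt(3))*conj(1) + 2*(-1)*conj(1) + 2*(0)*conj(1) + 2*(1)*conj(1) + 2*(sqrt(3))*conj(1) + 6*(0)*conj(1) + 6*(0)*conj(1)]
      = (1/24)[(4) + (-4) + (-2*sqrt(3)) + (-2) + (0) + (2) + (2*sqrt(3)) + (0) + (0)] = 0/24 = 0
  <chi_9*chi_6, chi_2> = (1/24)[1*(4)*conj(1) + 1*(-4)*conj(1) + 2*(-sqrt(3))*conj(1) + 2*(-1)*conj(1) + 2*(0)*conj(1) + 2*(1)*conj(1) + 2*(sqrt(3))*conj(1) + 6*(0)*conj(-1) + 6*(0)*conj(-1)]
      = (1/24)[(4) + (-4) + (-2*sqrt(3)) + (-2) + (0) + (2) + (2*sqrt(3)) + (0) + (0)] = 0/24 = 0
  <chi_9*chi_6, chi_3> = (1/24)[1*(4)*conj(1) + 1*(-4)*conj(1) + 2*(-sqrt(3))*conj(-1) + 2*(-1)*conj(1) + 2*(0)*conj(-1) + 2*(1)*conj(1) + 2*(sqrt(3))*conj(-1) + 6*(0)*conj(1) + 6*(0)*conj(-1)]
      = (1/24)[(4) + (-4) + (2*sqrt(3)) + (-2) + (0) + (2) + (-2*sqrt(3)) + (0) + (0)] = 0/24 = 0
  <chi_9*chi_6, chi_4> = (1/24)[1*(4)*conj(1) + 1*(-4)*conj(1) + 2*(-sqrt(3))*conj(-1) + 2*(-1)*conj(1) + 2*(0)*conj(-1) + 2*(1)*conj(1) + 2*(sqrt(3))*conj(-1) + 6*(0)*conj(-1) + 6*(0)*conj(1)]
      = (1/24)[(4) + (-4) + (2*sqrt(3)) + (-2) + (0) + (2) + (-2*sqrt(3)) + (0) + (0)] = 0/24 = 0
  <chi_9*chi_6, chi_5> = (1/24)[1*(4)*conj(2) + 1*(-4)*conj(-2) + 2*(-sqrt(3))*conj(sqrt(3)) + 2*(-1)*conj(1) + 2*(0)*conj(0) + 2*(1)*conj(-1) + 2*(sqrt(3))*conj(-sqrt(3)) + 6*(0)*conj(0) + 6*(0)*conj(0)]
      = (1/24)[(8) + (8) + (-6) + (-2) + (0) + (-2) + (-6) + (0) + (0)] = 0/24 = 0
  <chi_9*chi_6, chi_6> = (1/24)[1*(4)*conj(2) + 1*(-4)*conj(2) + 2*(-sqrt(3))*conj(1) + 2*(-1)*conj(-1) + 2*(0)*conj(-2) + 2*(1)*conj(-1) + 2*(sqrt(3))*conj(1) + 6*(0)*conj(0) + 6*(0)*conj(0)]
      = (1/24)[(8) + (-8) + (-2*sqrt(3)) + (2) + (0) + (-2) + (2*sqrt(3)) + (0) + (0)] = 0/24 = 0
  <chi_9*chi_6, chi_7> = (1/24)[1*(4)*conj(2) + 1*(-4)*conj(-2) + 2*(-sqrt(3))*conj(0) + 2*(-1)*conj(-2) + 2*(0)*conj(0) + 2*(1)*conj(2) + 2*(sqrt(3))*conj(0) + 6*(0)*conj(0) + 6*(0)*conj(0)]
      = (1/24)[(8) + (8) + (0) + (4) + (0) + (4) + (0) + (0) + (0)] = 24/24 = 1
  <chi_9*chi_6, chi_8> = (1/24)[1*(4)*conj(2) + 1*(-4)*conj(2) + 2*(-sqrt(3))*conj(-1) + 2*(-1)*conj(-1) + 2*(0)*conj(2) + 2*(1)*conj(-1) + 2*(sqrt(3))*conj(-1) + 6*(0)*conj(0) + 6*(0)*conj(0)]
      = (1/24)[(8) + (-8) + (2*sqrt(3)) + (2) + (0) + (-2) + (-2*sqrt(3)) + (0) + (0)] = 0/24 = 0
  <chi_9*chi_6, chi_9> = (1/24)[1*(4)*conj(2) + 1*(-4)*conj(-2) + 2*(-sqrt(3))*conj(-sqrt(3)) + 2*(-1)*conj(1) + 2*(0)*conj(0) + 2*(1)*conj(-1) + 2*(sqrt(3))*conj(sqrt(3)) + 6*(0)*conj(0) + 6*(0)*conj(0)]
      = (1/24)[(8) + (8) + (6) + (-2) + (0) + (-2) + (6) + (0) + (0)] = 24/24 = 1
Hence the multiplicities are chi_7: 1, chi_9: 1. Dimension check: dim(chi_9)*dim(chi_6) = 2*2 = 4 and sum (mult * dim) = 1*2 + 1*2 = 4.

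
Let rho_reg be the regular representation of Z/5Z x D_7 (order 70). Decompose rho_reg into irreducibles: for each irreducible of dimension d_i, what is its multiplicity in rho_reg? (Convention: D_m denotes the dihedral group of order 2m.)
Each irreducible V_i of dimension d_i appears with multiplicity d_i, i.e. rho_reg = (direct sum over all irreducibles V_i) d_i V_i. The irreducible dimensions for Z/5Z x D_7 are 1, 1, 1, 1, 1, 1, 1, 1, 1, 1, 2, 2, 2, 2, 2, 2, 2, 2, 2, 2, 2, 2, 2, 2, 2: 10 irreducibles of dimension 1, each with multiplicity 1; 15 irreducibles of dimension 2, each with multiplicity 2. Total dimension 10*1*1 + 15*2*2 = 70 = |G|.

Why: General theorem: in the regular representation of a finite group G, each irreducible appears with multiplicity equal to its dimension. Check: dim(rho_reg) = sum d_i^2 = 1 + 1 + 1 + 1 + 1 + 1 + 1 + 1 + 1 + 1 + 4 + 4 + 4 + 4 + 4 + 4 + 4 + 4 + 4 + 4 + 4 + 4 + 4 + 4 + 4 = 70 = |G|.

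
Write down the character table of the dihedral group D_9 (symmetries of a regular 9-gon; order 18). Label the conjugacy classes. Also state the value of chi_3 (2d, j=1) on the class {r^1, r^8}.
Conjugacy classes: {e} of size 1, {r^1, r^8} of size 2, {r^2, r^7} of size 2, {r^3, r^6} of size 2, {r^4, r^5} of size 2, {s, sr, ..., sr^8} of size 9.
Character table:
  irrep \ class              {e} (size 1)  {r^1, r^8} (size 2)  {r^2, r^7} (size 2)  {r^3, r^6} (size 2)  {r^4, r^5} (size 2)  {s, sr, ..., sr^8} (size 9)
  chi_1 (triv)               1             1                    1                    1                    1                    1                          
  chi_2 (sign: r->1, s->-1)  1             1                    1                    1                    1                    -1                         
  chi_3 (2d, j=1)            2             2*cos(2*pi/9)        2*cos(4*pi/9)        -1                   -2*cos(pi/9)         0                          
  chi_4 (2d, j=2)            2             2*cos(4*pi/9)        -2*cos(pi/9)         -1                   2*cos(2*pi/9)        0                          
  chi_5 (2d, j=3)            2             -1                   -1                   2                    -1                   0                          
  chi_6 (2d, j=4)            2             -2*cos(pi/9)         2*cos(2*pi/9)        -1                   2*cos(4*pi/9)        0                          

Spot check: chi_3 (2d, j=1) on {r^1, r^8} = 2*cos(2*pi/9).

Solution. D_9 has order 2*9 = 18 with 6 conjugacy classes, hence 6 irreducibles. Sum of squared dims 1 + 1 + 4 + 4 + 4 + 4 = 18 = |G|. Linear characters come from the abelianisation; the 2-dimensional irreps have character r^k -> 2*cos(2*pi*j*k/9), reflections -> 0.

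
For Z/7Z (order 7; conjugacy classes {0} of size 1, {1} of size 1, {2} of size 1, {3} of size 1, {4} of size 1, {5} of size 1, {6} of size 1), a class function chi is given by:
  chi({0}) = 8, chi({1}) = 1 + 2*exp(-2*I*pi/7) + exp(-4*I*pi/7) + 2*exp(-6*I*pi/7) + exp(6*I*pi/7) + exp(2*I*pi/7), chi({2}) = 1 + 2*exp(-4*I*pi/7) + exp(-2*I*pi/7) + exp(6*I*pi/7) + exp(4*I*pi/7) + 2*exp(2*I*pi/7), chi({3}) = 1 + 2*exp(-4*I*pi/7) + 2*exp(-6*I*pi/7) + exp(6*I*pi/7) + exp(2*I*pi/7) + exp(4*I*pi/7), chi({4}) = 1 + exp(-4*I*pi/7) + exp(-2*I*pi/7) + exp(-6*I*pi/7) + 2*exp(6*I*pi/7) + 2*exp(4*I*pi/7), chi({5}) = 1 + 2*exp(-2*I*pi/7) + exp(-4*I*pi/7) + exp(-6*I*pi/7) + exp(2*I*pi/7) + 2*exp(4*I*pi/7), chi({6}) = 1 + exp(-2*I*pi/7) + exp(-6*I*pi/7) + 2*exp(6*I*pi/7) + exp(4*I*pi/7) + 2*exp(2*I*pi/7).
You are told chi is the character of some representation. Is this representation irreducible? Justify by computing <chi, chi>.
Not irreducible (reducible): <chi, chi> = 12 > 1.

Working: <chi, chi> = (1/|G|) sum_C |C| * |chi(C)|^2 = (1/7)[1*|8|^2 + 1*|1 + 2*exp(-2*I*pi/7) + exp(-4*I*pi/7) + 2*exp(-6*I*pi/7) + exp(6*I*pi/7) + exp(2*I*pi/7)|^2 + 1*|1 + 2*exp(-4*I*pi/7) + exp(-2*I*pi/7) + exp(6*I*pi/7) + exp(4*I*pi/7) + 2*exp(2*I*pi/7)|^2 + 1*|1 + 2*exp(-4*I*pi/7) + 2*exp(-6*I*pi/7) + exp(6*I*pi/7) + exp(2*I*pi/7) + exp(4*I*pi/7)|^2 + 1*|1 + exp(-4*I*pi/7) + exp(-2*I*pi/7) + exp(-6*I*pi/7) + 2*exp(6*I*pi/7) + 2*exp(4*I*pi/7)|^2 + 1*|1 + 2*exp(-2*I*pi/7) + exp(-4*I*pi/7) + exp(-6*I*pi/7) + exp(2*I*pi/7) + 2*exp(4*I*pi/7)|^2 + 1*|1 + exp(-2*I*pi/7) + exp(-6*I*pi/7) + 2*exp(6*I*pi/7) + exp(4*I*pi/7) + 2*exp(2*I*pi/7)|^2]
  = (1/7)[(64) + (12 + 9*exp(-4*I*pi/7) + 9*exp(-2*I*pi/7) + 8*exp(-6*I*pi/7) + 8*exp(6*I*pi/7) + 9*exp(2*I*pi/7) + 9*exp(4*I*pi/7)) + (12 + 9*exp(-4*I*pi/7) + 8*exp(-2*I*pi/7) + 9*exp(-6*I*pi/7) + 9*exp(6*I*pi/7) + 8*exp(2*I*pi/7) + 9*exp(4*I*pi/7)) + (12 + 8*exp(-4*I*pi/7) + 9*exp(-2*I*pi/7) + 9*exp(-6*I*pi/7) + 9*exp(6*I*pi/7) + 9*exp(2*I*pi/7) + 8*exp(4*I*pi/7)) + (12 + 8*exp(-4*I*pi/7) + 9*exp(-2*I*pi/7) + 9*exp(-6*I*pi/7) + 9*exp(6*I*pi/7) + 9*exp(2*I*pi/7) + 8*exp(4*I*pi/7)) + (12 + 9*exp(-4*I*pi/7) + 8*exp(-2*I*pi/7) + 9*exp(-6*I*pi/7) + 9*exp(6*I*pi/7) + 8*exp(2*I*pi/7) + 9*exp(4*I*pi/7)) + (12 + 9*exp(-4*I*pi/7) + 9*exp(-2*I*pi/7) + 8*exp(-6*I*pi/7) + 8*exp(6*I*pi/7) + 9*exp(2*I*pi/7) + 9*exp(4*I*pi/7))] = 84/7 = 12.
(Exp terms are combined using exp(i*s)*conj(exp(i*t)) = exp(i*(s-t)), and sums of them are collapsed using the identity that for every m > 1 the m distinct m-th roots of unity sum to 0, e.g. 1 + exp(2*I*pi/3) + exp(-2*I*pi/3) = 0.)
A character is irreducible iff <chi, chi> = 1, so this representation is reducible.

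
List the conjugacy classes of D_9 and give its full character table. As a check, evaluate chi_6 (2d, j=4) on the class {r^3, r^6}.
Conjugacy classes: {e} of size 1, {r^1, r^8} of size 2, {r^2, r^7} of size 2, {r^3, r^6} of size 2, {r^4, r^5} of size 2, {s, sr, ..., sr^8} of size 9.
Character table:
  irrep \ class              {e} (size 1)  {r^1, r^8} (size 2)  {r^2, r^7} (size 2)  {r^3, r^6} (size 2)  {r^4, r^5} (size 2)  {s, sr, ..., sr^8} (size 9)
  chi_1 (triv)               1             1                    1                    1                    1                    1                          
  chi_2 (sign: r->1, s->-1)  1             1                    1                    1                    1                    -1                         
  chi_3 (2d, j=1)            2             2*cos(2*pi/9)        2*cos(4*pi/9)        -1                   -2*cos(pi/9)         0                          
  chi_4 (2d, j=2)            2             2*cos(4*pi/9)        -2*cos(pi/9)         -1                   2*cos(2*pi/9)        0                          
  chi_5 (2d, j=3)            2             -1                   -1                   2                    -1                   0                          
  chi_6 (2d, j=4)            2             -2*cos(pi/9)         2*cos(2*pi/9)        -1                   2*cos(4*pi/9)        0                          

Spot check: chi_6 (2d, j=4) on {r^3, r^6} = -1.

Reasoning: D_9 has order 2*9 = 18 with 6 conjugacy classes, hence 6 irreducibles. Sum of squared dims 1 + 1 + 4 + 4 + 4 + 4 = 18 = |G|. Linear characters come from the abelianisation; the 2-dimensional irreps have character r^k -> 2*cos(2*pi*j*k/9), reflections -> 0.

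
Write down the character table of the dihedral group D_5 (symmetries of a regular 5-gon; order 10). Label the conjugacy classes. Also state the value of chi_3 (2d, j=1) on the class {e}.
Conjugacy classes: {e} of size 1, {r^1, r^4} of size 2, {r^2, r^3} of size 2, {s, sr, ..., sr^4} of size 5.
Character table:
  irrep \ class              {e} (size 1)  {r^1, r^4} (size 2)  {r^2, r^3} (size 2)  {s, sr, ..., sr^4} (size 5)
  chi_1 (triv)               1             1                    1                    1                          
  chi_2 (sign: r->1, s->-1)  1             1                    1                    -1                         
  chi_3 (2d, j=1)            2             -1/2 + sqrt(5)/2     -sqrt(5)/2 - 1/2     0                          
  chi_4 (2d, j=2)            2             -sqrt(5)/2 - 1/2     -1/2 + sqrt(5)/2     0                          

Spot check: chi_3 (2d, j=1) on {e} = 2.

Solution. D_5 has order 2*5 = 10 with 4 conjugacy classes, hence 4 irreducibles. Sum of squared dims 1 + 1 + 4 + 4 = 10 = |G|. Linear characters come from the abelianisation; the 2-dimensional irreps have character r^k -> 2*cos(2*pi*j*k/5), reflections -> 0.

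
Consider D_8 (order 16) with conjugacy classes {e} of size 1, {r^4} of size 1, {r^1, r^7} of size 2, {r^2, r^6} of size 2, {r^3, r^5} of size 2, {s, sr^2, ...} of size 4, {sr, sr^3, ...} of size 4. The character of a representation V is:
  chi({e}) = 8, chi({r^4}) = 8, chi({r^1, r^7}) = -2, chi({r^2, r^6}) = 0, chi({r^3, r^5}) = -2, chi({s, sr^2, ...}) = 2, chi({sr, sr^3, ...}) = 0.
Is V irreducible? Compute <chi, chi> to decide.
Not irreducible (reducible): <chi, chi> = 10 > 1.

<chi, chi> = (1/|G|) sum_C |C| * |chi(C)|^2 = (1/16)[1*|8|^2 + 1*|8|^2 + 2*|-2|^2 + 2*|0|^2 + 2*|-2|^2 + 4*|2|^2 + 4*|0|^2]
  = (1/16)[(64) + (64) + (8) + (0) + (8) + (16) + (0)] = 160/16 = 10.
A character is irreducible iff <chi, chi> = 1, so this representation is reducible.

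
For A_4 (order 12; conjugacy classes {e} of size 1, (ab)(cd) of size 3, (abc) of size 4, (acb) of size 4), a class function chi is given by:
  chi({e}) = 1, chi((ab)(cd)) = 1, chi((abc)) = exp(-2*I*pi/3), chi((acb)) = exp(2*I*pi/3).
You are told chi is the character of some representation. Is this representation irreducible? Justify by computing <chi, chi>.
Irreducible: <chi, chi> = 1.

Details: <chi, chi> = (1/|G|) sum_C |C| * |chi(C)|^2 = (1/12)[1*|1|^2 + 3*|1|^2 + 4*|exp(-2*I*pi/3)|^2 + 4*|exp(2*I*pi/3)|^2]
  = (1/12)[(1) + (3) + (4) + (4)] = 12/12 = 1.
(Exp terms are combined using exp(i*s)*conj(exp(i*t)) = exp(i*(s-t)), and sums of them are collapsed using the identity that for every m > 1 the m distinct m-th roots of unity sum to 0, e.g. 1 + exp(2*I*pi/3) + exp(-2*I*pi/3) = 0.)
A character is irreducible iff <chi, chi> = 1, so this representation is irreducible.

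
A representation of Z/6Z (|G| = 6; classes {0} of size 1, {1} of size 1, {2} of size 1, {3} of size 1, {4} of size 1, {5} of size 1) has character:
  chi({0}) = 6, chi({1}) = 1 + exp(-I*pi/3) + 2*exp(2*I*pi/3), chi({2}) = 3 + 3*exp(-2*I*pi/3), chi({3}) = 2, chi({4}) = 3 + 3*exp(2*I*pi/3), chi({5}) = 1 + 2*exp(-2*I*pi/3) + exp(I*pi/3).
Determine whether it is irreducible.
Not irreducible (reducible): <chi, chi> = 10 > 1.

Working: <chi, chi> = (1/|G|) sum_C |C| * |chi(C)|^2 = (1/6)[1*|6|^2 + 1*|1 + exp(-I*pi/3) + 2*exp(2*I*pi/3)|^2 + 1*|3 + 3*exp(-2*I*pi/3)|^2 + 1*|2|^2 + 1*|3 + 3*exp(2*I*pi/3)|^2 + 1*|1 + 2*exp(-2*I*pi/3) + exp(I*pi/3)|^2]
  = (1/6)[(36) + (1) + (9) + (4) + (9) + (1)] = 60/6 = 10.
(Exp terms are combined using exp(i*s)*conj(exp(i*t)) = exp(i*(s-t)), and sums of them are collapsed using the identity that for every m > 1 the m distinct m-th roots of unity sum to 0, e.g. 1 + exp(2*I*pi/3) + exp(-2*I*pi/3) = 0.)
A character is irreducible iff <chi, chi> = 1, so this representation is reducible.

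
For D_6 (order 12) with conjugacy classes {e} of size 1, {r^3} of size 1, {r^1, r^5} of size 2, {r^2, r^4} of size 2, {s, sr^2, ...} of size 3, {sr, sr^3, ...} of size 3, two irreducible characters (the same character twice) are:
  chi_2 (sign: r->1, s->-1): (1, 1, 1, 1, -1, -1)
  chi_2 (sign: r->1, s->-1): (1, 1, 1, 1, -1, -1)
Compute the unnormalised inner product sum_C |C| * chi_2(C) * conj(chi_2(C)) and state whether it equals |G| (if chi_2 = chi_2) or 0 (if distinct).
Sum = 12 = |G| = 12; so <chi_2, chi_2> = 1 (norm-1 confirms irreducibility).

Reasoning: Compute term by term over conjugacy classes (|C| * chi_2(C) * conj(chi_2(C))):
  1*(1)*conj(1) + 1*(1)*conj(1) + 2*(1)*conj(1) + 2*(1)*conj(1) + 3*(-1)*conj(-1) + 3*(-1)*conj(-1)
  = (1) + (1) + (2) + (2) + (3) + (3)
  = 12.
Dividing by |G| = 12 gives 12/12 = 1, matching the row-orthogonality relation <chi_2, chi_2> = [chi_2 = chi_2].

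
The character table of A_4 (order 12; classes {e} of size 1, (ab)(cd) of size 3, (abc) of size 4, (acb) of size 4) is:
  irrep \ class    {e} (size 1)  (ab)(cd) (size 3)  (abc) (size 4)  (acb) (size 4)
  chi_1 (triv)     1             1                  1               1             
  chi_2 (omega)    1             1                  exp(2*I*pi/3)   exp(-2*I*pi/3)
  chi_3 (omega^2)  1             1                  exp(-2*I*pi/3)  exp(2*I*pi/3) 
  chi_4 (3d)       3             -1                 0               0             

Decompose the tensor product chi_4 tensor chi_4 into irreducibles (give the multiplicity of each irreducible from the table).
chi_4 tensor chi_4 = chi_1 + chi_2 + chi_3 + 2*chi_4 (all other irreducibles have multiplicity 0).

Derivation: The character of a tensor product is the pointwise product (chi_4 * chi_4)(C) = chi_4(C) * chi_4(C):
  {e}: (3)*(3), (ab)(cd): (-1)*(-1), (abc): (0)*(0), (acb): (0)*(0)
so (chi_4 * chi_4) takes values
  {e} -> 9, (ab)(cd) -> 1, (abc) -> 0, (acb) -> 0.
Now take the inner product of this character with each irreducible chi from the table, <chi_4*chi_4, chi> = (1/12) sum_C |C| (chi_4*chi_4)(C) conj(chi(C)):
  <chi_4*chi_4, chi_1> = (1/12)[1*(9)*conj(1) + 3*(1)*conj(1) + 4*(0)*conj(1) + 4*(0)*conj(1)]
      = (1/12)[(9) + (3) + (0) + (0)] = 12/12 = 1
  <chi_4*chi_4, chi_2> = (1/12)[1*(9)*conj(1) + 3*(1)*conj(1) + 4*(0)*conj(exp(2*I*pi/3)) + 4*(0)*conj(exp(-2*I*pi/3))]
      = (1/12)[(9) + (3) + (0) + (0)] = 12/12 = 1
  <chi_4*chi_4, chi_3> = (1/12)[1*(9)*conj(1) + 3*(1)*conj(1) + 4*(0)*conj(exp(-2*I*pi/3)) + 4*(0)*conj(exp(2*I*pi/3))]
      = (1/12)[(9) + (3) + (0) + (0)] = 12/12 = 1
  <chi_4*chi_4, chi_4> = (1/12)[1*(9)*conj(3) + 3*(1)*conj(-1) + 4*(0)*conj(0) + 4*(0)*conj(0)]
      = (1/12)[(27) + (-3) + (0) + (0)] = 24/12 = 2
(Exp terms are combined using exp(i*s)*conj(exp(i*t)) = exp(i*(s-t)), and sums of them are collapsed using the identity that for every m > 1 the m distinct m-th roots of unity sum to 0, e.g. 1 + exp(2*I*pi/3) + exp(-2*I*pi/3) = 0.)
Hence the multiplicities are chi_1: 1, chi_2: 1, chi_3: 1, chi_4: 2. Dimension check: dim(chi_4)*dim(chi_4) = 3*3 = 9 and sum (mult * dim) = 1*1 + 1*1 + 1*1 + 2*3 = 9.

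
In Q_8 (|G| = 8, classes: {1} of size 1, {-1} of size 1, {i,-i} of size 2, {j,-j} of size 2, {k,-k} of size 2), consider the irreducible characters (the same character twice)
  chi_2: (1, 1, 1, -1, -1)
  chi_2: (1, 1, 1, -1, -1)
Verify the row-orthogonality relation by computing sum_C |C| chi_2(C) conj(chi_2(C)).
Sum = 8 = |G| = 8; so <chi_2, chi_2> = 1 (norm-1 confirms irreducibility).

Proof sketch: Compute term by term over conjugacy classes (|C| * chi_2(C) * conj(chi_2(C))):
  1*(1)*conj(1) + 1*(1)*conj(1) + 2*(1)*conj(1) + 2*(-1)*conj(-1) + 2*(-1)*conj(-1)
  = (1) + (1) + (2) + (2) + (2)
  = 8.
Dividing by |G| = 8 gives 8/8 = 1, matching the row-orthogonality relation <chi_2, chi_2> = [chi_2 = chi_2].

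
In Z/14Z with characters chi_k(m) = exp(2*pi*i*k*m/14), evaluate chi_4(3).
chi_4(3) = zeta_14^12 = exp(-2*I*pi/7)

Working: chi_4(3) = zeta_14^(4*3) = zeta_14^12. Since zeta_14^14 = 1, this equals zeta_14^12 = exp(2*pi*i*12/14) = exp(-2*I*pi/7).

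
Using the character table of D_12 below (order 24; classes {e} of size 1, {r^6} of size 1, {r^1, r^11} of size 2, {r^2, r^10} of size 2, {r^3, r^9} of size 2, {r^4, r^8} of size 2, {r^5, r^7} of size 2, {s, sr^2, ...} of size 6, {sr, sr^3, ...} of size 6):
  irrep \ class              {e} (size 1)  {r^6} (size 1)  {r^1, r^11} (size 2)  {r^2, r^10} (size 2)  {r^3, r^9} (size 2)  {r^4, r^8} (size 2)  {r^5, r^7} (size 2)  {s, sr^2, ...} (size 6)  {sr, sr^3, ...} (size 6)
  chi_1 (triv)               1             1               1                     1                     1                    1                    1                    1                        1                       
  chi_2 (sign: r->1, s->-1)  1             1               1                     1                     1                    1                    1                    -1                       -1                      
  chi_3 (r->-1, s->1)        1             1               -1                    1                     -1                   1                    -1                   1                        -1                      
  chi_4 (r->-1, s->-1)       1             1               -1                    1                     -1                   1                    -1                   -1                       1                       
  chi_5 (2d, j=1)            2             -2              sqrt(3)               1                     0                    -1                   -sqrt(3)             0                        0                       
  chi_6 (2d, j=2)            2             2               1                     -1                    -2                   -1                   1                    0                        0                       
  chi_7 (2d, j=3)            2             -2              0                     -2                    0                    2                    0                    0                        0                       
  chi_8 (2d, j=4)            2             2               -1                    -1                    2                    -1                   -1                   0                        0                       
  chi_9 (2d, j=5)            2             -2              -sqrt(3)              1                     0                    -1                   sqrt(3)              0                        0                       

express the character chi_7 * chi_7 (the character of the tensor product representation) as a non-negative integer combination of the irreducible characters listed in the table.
chi_7 tensor chi_7 = chi_1 + chi_2 + chi_3 + chi_4 (all other irreducibles have multiplicity 0).

Why: The character of a tensor product is the pointwise product (chi_7 * chi_7)(C) = chi_7(C) * chi_7(C):
  {e}: (2)*(2), {r^6}: (-2)*(-2), {r^1, r^11}: (0)*(0), {r^2, r^10}: (-2)*(-2), {r^3, r^9}: (0)*(0), {r^4, r^8}: (2)*(2), {r^5, r^7}: (0)*(0), {s, sr^2, ...}: (0)*(0), {sr, sr^3, ...}: (0)*(0)
so (chi_7 * chi_7) takes values
  {e} -> 4, {r^6} -> 4, {r^1, r^11} -> 0, {r^2, r^10} -> 4, {r^3, r^9} -> 0, {r^4, r^8} -> 4, {r^5, r^7} -> 0, {s, sr^2, ...} -> 0, {sr, sr^3, ...} -> 0.
Now take the inner product of this character with each irreducible chi from the table, <chi_7*chi_7, chi> = (1/24) sum_C |C| (chi_7*chi_7)(C) conj(chi(C)):
  <chi_7*chi_7, chi_1> = (1/24)[1*(4)*conj(1) + 1*(4)*conj(1) + 2*(0)*conj(1) + 2*(4)*conj(1) + 2*(0)*conj(1) + 2*(4)*conj(1) + 2*(0)*conj(1) + 6*(0)*conj(1) + 6*(0)*conj(1)]
      = (1/24)[(4) + (4) + (0) + (8) + (0) + (8) + (0) + (0) + (0)] = 24/24 = 1
  <chi_7*chi_7, chi_2> = (1/24)[1*(4)*conj(1) + 1*(4)*conj(1) + 2*(0)*conj(1) + 2*(4)*conj(1) + 2*(0)*conj(1) + 2*(4)*conj(1) + 2*(0)*conj(1) + 6*(0)*conj(-1) + 6*(0)*conj(-1)]
      = (1/24)[(4) + (4) + (0) + (8) + (0) + (8) + (0) + (0) + (0)] = 24/24 = 1
  <chi_7*chi_7, chi_3> = (1/24)[1*(4)*conj(1) + 1*(4)*conj(1) + 2*(0)*conj(-1) + 2*(4)*conj(1) + 2*(0)*conj(-1) + 2*(4)*conj(1) + 2*(0)*conj(-1) + 6*(0)*conj(1) + 6*(0)*conj(-1)]
      = (1/24)[(4) + (4) + (0) + (8) + (0) + (8) + (0) + (0) + (0)] = 24/24 = 1
  <chi_7*chi_7, chi_4> = (1/24)[1*(4)*conj(1) + 1*(4)*conj(1) + 2*(0)*conj(-1) + 2*(4)*conj(1) + 2*(0)*conj(-1) + 2*(4)*conj(1) + 2*(0)*conj(-1) + 6*(0)*conj(-1) + 6*(0)*conj(1)]
      = (1/24)[(4) + (4) + (0) + (8) + (0) + (8) + (0) + (0) + (0)] = 24/24 = 1
  <chi_7*chi_7, chi_5> = (1/24)[1*(4)*conj(2) + 1*(4)*conj(-2) + 2*(0)*conj(sqrt(3)) + 2*(4)*conj(1) + 2*(0)*conj(0) + 2*(4)*conj(-1) + 2*(0)*conj(-sqrt(3)) + 6*(0)*conj(0) + 6*(0)*conj(0)]
      = (1/24)[(8) + (-8) + (0) + (8) + (0) + (-8) + (0) + (0) + (0)] = 0/24 = 0
  <chi_7*chi_7, chi_6> = (1/24)[1*(4)*conj(2) + 1*(4)*conj(2) + 2*(0)*conj(1) + 2*(4)*conj(-1) + 2*(0)*conj(-2) + 2*(4)*conj(-1) + 2*(0)*conj(1) + 6*(0)*conj(0) + 6*(0)*conj(0)]
      = (1/24)[(8) + (8) + (0) + (-8) + (0) + (-8) + (0) + (0) + (0)] = 0/24 = 0
  <chi_7*chi_7, chi_7> = (1/24)[1*(4)*conj(2) + 1*(4)*conj(-2) + 2*(0)*conj(0) + 2*(4)*conj(-2) + 2*(0)*conj(0) + 2*(4)*conj(2) + 2*(0)*conj(0) + 6*(0)*conj(0) + 6*(0)*conj(0)]
      = (1/24)[(8) + (-8) + (0) + (-16) + (0) + (16) + (0) + (0) + (0)] = 0/24 = 0
  <chi_7*chi_7, chi_8> = (1/24)[1*(4)*conj(2) + 1*(4)*conj(2) + 2*(0)*conj(-1) + 2*(4)*conj(-1) + 2*(0)*conj(2) + 2*(4)*conj(-1) + 2*(0)*conj(-1) + 6*(0)*conj(0) + 6*(0)*conj(0)]
      = (1/24)[(8) + (8) + (0) + (-8) + (0) + (-8) + (0) + (0) + (0)] = 0/24 = 0
  <chi_7*chi_7, chi_9> = (1/24)[1*(4)*conj(2) + 1*(4)*conj(-2) + 2*(0)*conj(-sqrt(3)) + 2*(4)*conj(1) + 2*(0)*conj(0) + 2*(4)*conj(-1) + 2*(0)*conj(sqrt(3)) + 6*(0)*conj(0) + 6*(0)*conj(0)]
      = (1/24)[(8) + (-8) + (0) + (8) + (0) + (-8) + (0) + (0) + (0)] = 0/24 = 0
Hence the multiplicities are chi_1: 1, chi_2: 1, chi_3: 1, chi_4: 1. Dimension check: dim(chi_7)*dim(chi_7) = 2*2 = 4 and sum (mult * dim) = 1*1 + 1*1 + 1*1 + 1*1 = 4.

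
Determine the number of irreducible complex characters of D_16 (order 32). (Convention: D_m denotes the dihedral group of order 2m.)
11

The number of irreducible complex representations of a finite group equals its number of conjugacy classes. D_16 has 11 conjugacy classes (n/2 + 3 for n even), so D_16 (order 32) has exactly 11 irreducible complex representations.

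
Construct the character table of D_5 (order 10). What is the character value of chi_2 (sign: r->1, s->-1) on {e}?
Conjugacy classes: {e} of size 1, {r^1, r^4} of size 2, {r^2, r^3} of size 2, {s, sr, ..., sr^4} of size 5.
Character table:
  irrep \ class              {e} (size 1)  {r^1, r^4} (size 2)  {r^2, r^3} (size 2)  {s, sr, ..., sr^4} (size 5)
  chi_1 (triv)               1             1                    1                    1                          
  chi_2 (sign: r->1, s->-1)  1             1                    1                    -1                         
  chi_3 (2d, j=1)            2             -1/2 + sqrt(5)/2     -sqrt(5)/2 - 1/2     0                          
  chi_4 (2d, j=2)            2             -sqrt(5)/2 - 1/2     -1/2 + sqrt(5)/2     0                          

Spot check: chi_2 (sign: r->1, s->-1) on {e} = 1.

Details: D_5 has order 2*5 = 10 with 4 conjugacy classes, hence 4 irreducibles. Sum of squared dims 1 + 1 + 4 + 4 = 10 = |G|. Linear characters come from the abelianisation; the 2-dimensional irreps have character r^k -> 2*cos(2*pi*j*k/5), reflections -> 0.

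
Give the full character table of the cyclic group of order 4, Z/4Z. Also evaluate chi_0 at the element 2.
Character table of Z/4Z (irreps indexed chi_0,...,chi_3 with chi_k(m) = zeta_4^(k*m), zeta_4 = exp(2*pi*i/4)):
  irrep \ class  {0} (size 1)  {1} (size 1)  {2} (size 1)  {3} (size 1)
  chi_0          1             1             1             1           
  chi_1          1             I             -1            -I          
  chi_2          1             -1            1             -1          
  chi_3          1             -I            -1            I           

Spot check: chi_0(2) = zeta_4^(0*2) = zeta_4^0 = 1.

Explanation: Z/4Z is abelian, so all 4 irreducible complex representations are 1-dimensional. They are given by chi_k(m) = zeta_4^(k*m) for k = 0,...,3. Row orthogonality: sum_m chi_k(m) conj(chi_l(m)) = 4 * [k = l].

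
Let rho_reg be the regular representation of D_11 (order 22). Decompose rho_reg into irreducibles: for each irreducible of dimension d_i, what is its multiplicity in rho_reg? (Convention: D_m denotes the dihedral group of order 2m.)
Each irreducible V_i of dimension d_i appears with multiplicity d_i, i.e. rho_reg = (direct sum over all irreducibles V_i) d_i V_i. The irreducible dimensions for D_11 are 1, 1, 2, 2, 2, 2, 2: 2 irreducibles of dimension 1, each with multiplicity 1; 5 irreducibles of dimension 2, each with multiplicity 2. Total dimension 2*1*1 + 5*2*2 = 22 = |G|.

Details: General theorem: in the regular representation of a finite group G, each irreducible appears with multiplicity equal to its dimension. Check: dim(rho_reg) = sum d_i^2 = 1 + 1 + 4 + 4 + 4 + 4 + 4 = 22 = |G|.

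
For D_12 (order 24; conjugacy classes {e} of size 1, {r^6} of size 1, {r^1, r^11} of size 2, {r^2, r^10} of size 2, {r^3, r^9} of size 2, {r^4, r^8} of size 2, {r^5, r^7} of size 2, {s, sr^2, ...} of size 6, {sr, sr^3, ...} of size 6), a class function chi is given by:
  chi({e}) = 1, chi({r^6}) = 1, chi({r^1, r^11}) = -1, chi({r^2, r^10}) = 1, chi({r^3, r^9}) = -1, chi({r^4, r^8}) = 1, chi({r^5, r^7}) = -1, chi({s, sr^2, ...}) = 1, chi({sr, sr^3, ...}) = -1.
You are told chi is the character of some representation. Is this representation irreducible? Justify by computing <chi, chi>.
Irreducible: <chi, chi> = 1.

Reasoning: <chi, chi> = (1/|G|) sum_C |C| * |chi(C)|^2 = (1/24)[1*|1|^2 + 1*|1|^2 + 2*|-1|^2 + 2*|1|^2 + 2*|-1|^2 + 2*|1|^2 + 2*|-1|^2 + 6*|1|^2 + 6*|-1|^2]
  = (1/24)[(1) + (1) + (2) + (2) + (2) + (2) + (2) + (6) + (6)] = 24/24 = 1.
A character is irreducible iff <chi, chi> = 1, so this representation is irreducible.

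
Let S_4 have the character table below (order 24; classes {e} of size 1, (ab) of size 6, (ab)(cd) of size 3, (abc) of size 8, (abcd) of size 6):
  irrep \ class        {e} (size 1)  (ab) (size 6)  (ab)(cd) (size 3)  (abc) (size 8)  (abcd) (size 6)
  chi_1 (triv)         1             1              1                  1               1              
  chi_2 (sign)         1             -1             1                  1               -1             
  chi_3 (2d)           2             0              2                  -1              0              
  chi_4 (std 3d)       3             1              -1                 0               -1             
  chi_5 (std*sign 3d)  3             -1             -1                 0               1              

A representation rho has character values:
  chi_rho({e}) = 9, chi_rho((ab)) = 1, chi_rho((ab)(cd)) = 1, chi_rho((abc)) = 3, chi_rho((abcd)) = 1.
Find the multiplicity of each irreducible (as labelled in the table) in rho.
Multiplicities: chi_1: 2, chi_2: 1, chi_3: 0, chi_4: 1, chi_5: 1.

Why: Use <chi_rho, chi> = (1/|G|) sum_C |C| * chi_rho(C) * conj(chi(C)) with |G| = 24 for each irreducible chi in the table:
  <chi_rho, chi_1> = (1/24)[1*(9)*conj(1) + 6*(1)*conj(1) + 3*(1)*conj(1) + 8*(3)*conj(1) + 6*(1)*conj(1)]
      = (1/24)[(9) + (6) + (3) + (24) + (6)] = 48/24 = 2
  <chi_rho, chi_2> = (1/24)[1*(9)*conj(1) + 6*(1)*conj(-1) + 3*(1)*conj(1) + 8*(3)*conj(1) + 6*(1)*conj(-1)]
      = (1/24)[(9) + (-6) + (3) + (24) + (-6)] = 24/24 = 1
  <chi_rho, chi_3> = (1/24)[1*(9)*conj(2) + 6*(1)*conj(0) + 3*(1)*conj(2) + 8*(3)*conj(-1) + 6*(1)*conj(0)]
      = (1/24)[(18) + (0) + (6) + (-24) + (0)] = 0/24 = 0
  <chi_rho, chi_4> = (1/24)[1*(9)*conj(3) + 6*(1)*conj(1) + 3*(1)*conj(-1) + 8*(3)*conj(0) + 6*(1)*conj(-1)]
      = (1/24)[(27) + (6) + (-3) + (0) + (-6)] = 24/24 = 1
  <chi_rho, chi_5> = (1/24)[1*(9)*conj(3) + 6*(1)*conj(-1) + 3*(1)*conj(-1) + 8*(3)*conj(0) + 6*(1)*conj(1)]
      = (1/24)[(27) + (-6) + (-3) + (0) + (6)] = 24/24 = 1
Dimension check: dim(rho) = sum (mult * dim) = 2*1 + 1*1 + 0*2 + 1*3 + 1*3 = 9 = chi_rho(e) = 9.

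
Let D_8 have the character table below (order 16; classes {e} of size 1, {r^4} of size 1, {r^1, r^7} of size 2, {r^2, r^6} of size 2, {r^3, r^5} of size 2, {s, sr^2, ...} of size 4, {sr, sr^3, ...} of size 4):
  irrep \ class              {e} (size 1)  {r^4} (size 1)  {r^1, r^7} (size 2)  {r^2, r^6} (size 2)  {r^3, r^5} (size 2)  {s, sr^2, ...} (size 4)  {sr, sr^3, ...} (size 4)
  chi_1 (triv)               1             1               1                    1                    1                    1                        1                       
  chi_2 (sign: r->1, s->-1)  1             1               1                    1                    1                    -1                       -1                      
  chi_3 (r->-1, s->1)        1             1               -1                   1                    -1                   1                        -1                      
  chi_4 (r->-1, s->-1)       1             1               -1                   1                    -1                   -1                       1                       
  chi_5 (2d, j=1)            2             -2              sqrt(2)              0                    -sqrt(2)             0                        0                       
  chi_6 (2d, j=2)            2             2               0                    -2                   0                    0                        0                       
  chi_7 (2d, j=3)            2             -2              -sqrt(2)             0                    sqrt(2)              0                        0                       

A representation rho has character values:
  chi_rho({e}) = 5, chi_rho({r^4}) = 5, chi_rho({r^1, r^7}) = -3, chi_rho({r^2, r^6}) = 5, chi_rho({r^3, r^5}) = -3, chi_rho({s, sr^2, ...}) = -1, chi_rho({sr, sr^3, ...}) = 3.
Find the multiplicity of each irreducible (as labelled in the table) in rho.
Multiplicities: chi_1: 1, chi_2: 0, chi_3: 1, chi_4: 3, chi_5: 0, chi_6: 0, chi_7: 0.

Argument: Use <chi_rho, chi> = (1/|G|) sum_C |C| * chi_rho(C) * conj(chi(C)) with |G| = 16 for each irreducible chi in the table:
  <chi_rho, chi_1> = (1/16)[1*(5)*conj(1) + 1*(5)*conj(1) + 2*(-3)*conj(1) + 2*(5)*conj(1) + 2*(-3)*conj(1) + 4*(-1)*conj(1) + 4*(3)*conj(1)]
      = (1/16)[(5) + (5) + (-6) + (10) + (-6) + (-4) + (12)] = 16/16 = 1
  <chi_rho, chi_2> = (1/16)[1*(5)*conj(1) + 1*(5)*conj(1) + 2*(-3)*conj(1) + 2*(5)*conj(1) + 2*(-3)*conj(1) + 4*(-1)*conj(-1) + 4*(3)*conj(-1)]
      = (1/16)[(5) + (5) + (-6) + (10) + (-6) + (4) + (-12)] = 0/16 = 0
  <chi_rho, chi_3> = (1/16)[1*(5)*conj(1) + 1*(5)*conj(1) + 2*(-3)*conj(-1) + 2*(5)*conj(1) + 2*(-3)*conj(-1) + 4*(-1)*conj(1) + 4*(3)*conj(-1)]
      = (1/16)[(5) + (5) + (6) + (10) + (6) + (-4) + (-12)] = 16/16 = 1
  <chi_rho, chi_4> = (1/16)[1*(5)*conj(1) + 1*(5)*conj(1) + 2*(-3)*conj(-1) + 2*(5)*conj(1) + 2*(-3)*conj(-1) + 4*(-1)*conj(-1) + 4*(3)*conj(1)]
      = (1/16)[(5) + (5) + (6) + (10) + (6) + (4) + (12)] = 48/16 = 3
  <chi_rho, chi_5> = (1/16)[1*(5)*conj(2) + 1*(5)*conj(-2) + 2*(-3)*conj(sqrt(2)) + 2*(5)*conj(0) + 2*(-3)*conj(-sqrt(2)) + 4*(-1)*conj(0) + 4*(3)*conj(0)]
      = (1/16)[(10) + (-10) + (-6*sqrt(2)) + (0) + (6*sqrt(2)) + (0) + (0)] = 0/16 = 0
  <chi_rho, chi_6> = (1/16)[1*(5)*conj(2) + 1*(5)*conj(2) + 2*(-3)*conj(0) + 2*(5)*conj(-2) + 2*(-3)*conj(0) + 4*(-1)*conj(0) + 4*(3)*conj(0)]
      = (1/16)[(10) + (10) + (0) + (-20) + (0) + (0) + (0)] = 0/16 = 0
  <chi_rho, chi_7> = (1/16)[1*(5)*conj(2) + 1*(5)*conj(-2) + 2*(-3)*conj(-sqrt(2)) + 2*(5)*conj(0) + 2*(-3)*conj(sqrt(2)) + 4*(-1)*conj(0) + 4*(3)*conj(0)]
      = (1/16)[(10) + (-10) + (6*sqrt(2)) + (0) + (-6*sqrt(2)) + (0) + (0)] = 0/16 = 0
Dimension check: dim(rho) = sum (mult * dim) = 1*1 + 0*1 + 1*1 + 3*1 + 0*2 + 0*2 + 0*2 = 5 = chi_rho(e) = 5.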